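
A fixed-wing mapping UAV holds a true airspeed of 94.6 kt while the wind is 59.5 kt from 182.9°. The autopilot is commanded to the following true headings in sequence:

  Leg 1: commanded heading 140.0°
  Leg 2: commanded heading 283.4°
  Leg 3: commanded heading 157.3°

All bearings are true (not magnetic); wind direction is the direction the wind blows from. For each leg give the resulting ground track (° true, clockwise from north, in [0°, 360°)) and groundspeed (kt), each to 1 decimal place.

Leg 1: track=101.6°, groundspeed=65.1 kt
Leg 2: track=312.4°, groundspeed=120.6 kt
Leg 3: track=125.2°, groundspeed=48.3 kt

Leg 1: heading 140.0°; drift -38.4° → track 101.6°, groundspeed 65.1 kt
Leg 2: heading 283.4°; drift +29.0° → track 312.4°, groundspeed 120.6 kt
Leg 3: heading 157.3°; drift -32.1° → track 125.2°, groundspeed 48.3 kt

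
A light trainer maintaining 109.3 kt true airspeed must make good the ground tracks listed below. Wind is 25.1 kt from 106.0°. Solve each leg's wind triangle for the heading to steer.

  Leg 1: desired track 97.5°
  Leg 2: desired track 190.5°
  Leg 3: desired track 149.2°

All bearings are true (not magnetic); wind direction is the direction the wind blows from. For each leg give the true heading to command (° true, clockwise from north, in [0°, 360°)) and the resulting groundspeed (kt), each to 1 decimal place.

Leg 1: heading=99.4°, groundspeed=84.4 kt
Leg 2: heading=177.3°, groundspeed=104.0 kt
Leg 3: heading=140.2°, groundspeed=89.6 kt

Leg 1: desired track 97.5°; wind correction +1.9° → command heading 99.4°, groundspeed 84.4 kt
Leg 2: desired track 190.5°; wind correction -13.2° → command heading 177.3°, groundspeed 104.0 kt
Leg 3: desired track 149.2°; wind correction -9.0° → command heading 140.2°, groundspeed 89.6 kt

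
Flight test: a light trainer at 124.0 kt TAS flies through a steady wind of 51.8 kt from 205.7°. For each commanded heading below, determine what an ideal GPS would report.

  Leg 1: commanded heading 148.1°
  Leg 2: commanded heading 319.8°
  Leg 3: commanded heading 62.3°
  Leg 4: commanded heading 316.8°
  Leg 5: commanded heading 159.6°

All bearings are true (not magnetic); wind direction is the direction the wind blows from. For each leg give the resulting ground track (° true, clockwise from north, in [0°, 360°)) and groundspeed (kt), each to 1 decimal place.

Leg 1: track=123.7°, groundspeed=105.7 kt
Leg 2: track=337.8°, groundspeed=152.7 kt
Leg 3: track=51.7°, groundspeed=168.4 kt
Leg 4: track=335.5°, groundspeed=150.6 kt
Leg 5: track=136.6°, groundspeed=95.7 kt

Leg 1: heading 148.1°; drift -24.4° → track 123.7°, groundspeed 105.7 kt
Leg 2: heading 319.8°; drift +18.0° → track 337.8°, groundspeed 152.7 kt
Leg 3: heading 62.3°; drift -10.6° → track 51.7°, groundspeed 168.4 kt
Leg 4: heading 316.8°; drift +18.7° → track 335.5°, groundspeed 150.6 kt
Leg 5: heading 159.6°; drift -23.0° → track 136.6°, groundspeed 95.7 kt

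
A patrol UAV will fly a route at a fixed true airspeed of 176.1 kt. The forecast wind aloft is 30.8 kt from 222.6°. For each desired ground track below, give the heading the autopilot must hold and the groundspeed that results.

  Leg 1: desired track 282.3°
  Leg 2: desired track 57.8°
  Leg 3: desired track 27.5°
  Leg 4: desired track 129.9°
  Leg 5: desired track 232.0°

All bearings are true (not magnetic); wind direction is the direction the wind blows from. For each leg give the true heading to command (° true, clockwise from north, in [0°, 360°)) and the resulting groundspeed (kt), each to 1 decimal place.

Leg 1: heading=273.6°, groundspeed=158.5 kt
Leg 2: heading=60.4°, groundspeed=205.6 kt
Leg 3: heading=24.9°, groundspeed=205.7 kt
Leg 4: heading=140.0°, groundspeed=174.8 kt
Leg 5: heading=230.4°, groundspeed=145.6 kt

Leg 1: desired track 282.3°; wind correction -8.7° → command heading 273.6°, groundspeed 158.5 kt
Leg 2: desired track 57.8°; wind correction +2.6° → command heading 60.4°, groundspeed 205.6 kt
Leg 3: desired track 27.5°; wind correction -2.6° → command heading 24.9°, groundspeed 205.7 kt
Leg 4: desired track 129.9°; wind correction +10.1° → command heading 140.0°, groundspeed 174.8 kt
Leg 5: desired track 232.0°; wind correction -1.6° → command heading 230.4°, groundspeed 145.6 kt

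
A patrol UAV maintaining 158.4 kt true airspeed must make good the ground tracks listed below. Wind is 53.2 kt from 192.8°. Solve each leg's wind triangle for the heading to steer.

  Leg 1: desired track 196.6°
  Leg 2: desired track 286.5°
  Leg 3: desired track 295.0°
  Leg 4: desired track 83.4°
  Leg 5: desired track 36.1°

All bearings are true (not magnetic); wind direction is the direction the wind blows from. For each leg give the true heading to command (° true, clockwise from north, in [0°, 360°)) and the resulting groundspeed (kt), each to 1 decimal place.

Leg 1: heading=195.3°, groundspeed=105.3 kt
Leg 2: heading=266.9°, groundspeed=152.7 kt
Leg 3: heading=275.8°, groundspeed=160.9 kt
Leg 4: heading=101.9°, groundspeed=167.9 kt
Leg 5: heading=43.7°, groundspeed=205.9 kt

Leg 1: desired track 196.6°; wind correction -1.3° → command heading 195.3°, groundspeed 105.3 kt
Leg 2: desired track 286.5°; wind correction -19.6° → command heading 266.9°, groundspeed 152.7 kt
Leg 3: desired track 295.0°; wind correction -19.2° → command heading 275.8°, groundspeed 160.9 kt
Leg 4: desired track 83.4°; wind correction +18.5° → command heading 101.9°, groundspeed 167.9 kt
Leg 5: desired track 36.1°; wind correction +7.6° → command heading 43.7°, groundspeed 205.9 kt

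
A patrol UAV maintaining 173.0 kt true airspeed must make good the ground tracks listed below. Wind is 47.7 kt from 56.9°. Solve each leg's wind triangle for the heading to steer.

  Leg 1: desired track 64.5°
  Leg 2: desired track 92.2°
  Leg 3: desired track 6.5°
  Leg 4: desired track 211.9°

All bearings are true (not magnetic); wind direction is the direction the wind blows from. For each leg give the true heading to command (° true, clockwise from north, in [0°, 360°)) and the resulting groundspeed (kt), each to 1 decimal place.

Leg 1: desired track 64.5°; wind correction -2.1° → command heading 62.4°, groundspeed 125.6 kt
Leg 2: desired track 92.2°; wind correction -9.2° → command heading 83.0°, groundspeed 131.9 kt
Leg 3: desired track 6.5°; wind correction +12.3° → command heading 18.8°, groundspeed 138.6 kt
Leg 4: desired track 211.9°; wind correction -6.7° → command heading 205.2°, groundspeed 215.1 kt

Leg 1: heading=62.4°, groundspeed=125.6 kt
Leg 2: heading=83.0°, groundspeed=131.9 kt
Leg 3: heading=18.8°, groundspeed=138.6 kt
Leg 4: heading=205.2°, groundspeed=215.1 kt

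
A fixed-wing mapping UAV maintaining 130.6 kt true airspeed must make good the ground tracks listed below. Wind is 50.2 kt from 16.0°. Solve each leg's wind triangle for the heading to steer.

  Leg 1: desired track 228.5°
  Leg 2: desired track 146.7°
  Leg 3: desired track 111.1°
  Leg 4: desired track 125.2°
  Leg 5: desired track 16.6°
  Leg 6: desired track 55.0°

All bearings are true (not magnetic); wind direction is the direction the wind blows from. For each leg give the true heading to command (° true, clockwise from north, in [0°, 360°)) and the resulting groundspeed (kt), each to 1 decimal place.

Leg 1: desired track 228.5°; wind correction +11.9° → command heading 240.4°, groundspeed 170.1 kt
Leg 2: desired track 146.7°; wind correction -16.9° → command heading 129.8°, groundspeed 157.7 kt
Leg 3: desired track 111.1°; wind correction -22.5° → command heading 88.6°, groundspeed 125.1 kt
Leg 4: desired track 125.2°; wind correction -21.3° → command heading 103.9°, groundspeed 138.2 kt
Leg 5: desired track 16.6°; wind correction -0.2° → command heading 16.4°, groundspeed 80.4 kt
Leg 6: desired track 55.0°; wind correction -14.0° → command heading 41.0°, groundspeed 87.7 kt

Leg 1: heading=240.4°, groundspeed=170.1 kt
Leg 2: heading=129.8°, groundspeed=157.7 kt
Leg 3: heading=88.6°, groundspeed=125.1 kt
Leg 4: heading=103.9°, groundspeed=138.2 kt
Leg 5: heading=16.4°, groundspeed=80.4 kt
Leg 6: heading=41.0°, groundspeed=87.7 kt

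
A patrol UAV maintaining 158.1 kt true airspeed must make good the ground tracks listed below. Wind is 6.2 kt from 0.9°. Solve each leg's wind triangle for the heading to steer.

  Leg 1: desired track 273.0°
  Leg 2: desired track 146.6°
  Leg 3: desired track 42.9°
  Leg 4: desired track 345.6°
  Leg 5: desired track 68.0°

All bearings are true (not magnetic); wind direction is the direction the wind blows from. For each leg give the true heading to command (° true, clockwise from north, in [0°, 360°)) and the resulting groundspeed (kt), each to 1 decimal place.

Leg 1: heading=275.2°, groundspeed=157.8 kt
Leg 2: heading=145.3°, groundspeed=163.2 kt
Leg 3: heading=41.4°, groundspeed=153.4 kt
Leg 4: heading=346.2°, groundspeed=152.1 kt
Leg 5: heading=65.9°, groundspeed=155.6 kt

Leg 1: desired track 273.0°; wind correction +2.2° → command heading 275.2°, groundspeed 157.8 kt
Leg 2: desired track 146.6°; wind correction -1.3° → command heading 145.3°, groundspeed 163.2 kt
Leg 3: desired track 42.9°; wind correction -1.5° → command heading 41.4°, groundspeed 153.4 kt
Leg 4: desired track 345.6°; wind correction +0.6° → command heading 346.2°, groundspeed 152.1 kt
Leg 5: desired track 68.0°; wind correction -2.1° → command heading 65.9°, groundspeed 155.6 kt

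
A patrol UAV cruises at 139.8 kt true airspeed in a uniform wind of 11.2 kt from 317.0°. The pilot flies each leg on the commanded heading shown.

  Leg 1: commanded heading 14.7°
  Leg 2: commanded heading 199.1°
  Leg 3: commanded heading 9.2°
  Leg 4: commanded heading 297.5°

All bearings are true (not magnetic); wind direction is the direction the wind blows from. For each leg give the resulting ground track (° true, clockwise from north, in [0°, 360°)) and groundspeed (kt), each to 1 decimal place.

Leg 1: heading 14.7°; drift +4.0° → track 18.7°, groundspeed 134.1 kt
Leg 2: heading 199.1°; drift -3.9° → track 195.2°, groundspeed 145.4 kt
Leg 3: heading 9.2°; drift +3.8° → track 13.0°, groundspeed 133.2 kt
Leg 4: heading 297.5°; drift -1.7° → track 295.8°, groundspeed 129.3 kt

Leg 1: track=18.7°, groundspeed=134.1 kt
Leg 2: track=195.2°, groundspeed=145.4 kt
Leg 3: track=13.0°, groundspeed=133.2 kt
Leg 4: track=295.8°, groundspeed=129.3 kt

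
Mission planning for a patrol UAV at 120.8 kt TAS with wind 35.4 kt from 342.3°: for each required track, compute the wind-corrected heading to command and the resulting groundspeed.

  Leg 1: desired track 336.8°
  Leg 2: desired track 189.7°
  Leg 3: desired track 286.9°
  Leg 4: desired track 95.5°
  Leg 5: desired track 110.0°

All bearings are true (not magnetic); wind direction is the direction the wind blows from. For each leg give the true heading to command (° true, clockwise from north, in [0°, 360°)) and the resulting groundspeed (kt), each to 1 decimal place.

Leg 1: desired track 336.8°; wind correction +1.6° → command heading 338.4°, groundspeed 85.5 kt
Leg 2: desired track 189.7°; wind correction +7.8° → command heading 197.5°, groundspeed 151.1 kt
Leg 3: desired track 286.9°; wind correction +14.0° → command heading 300.9°, groundspeed 97.1 kt
Leg 4: desired track 95.5°; wind correction -15.6° → command heading 79.9°, groundspeed 130.3 kt
Leg 5: desired track 110.0°; wind correction -13.4° → command heading 96.6°, groundspeed 139.2 kt

Leg 1: heading=338.4°, groundspeed=85.5 kt
Leg 2: heading=197.5°, groundspeed=151.1 kt
Leg 3: heading=300.9°, groundspeed=97.1 kt
Leg 4: heading=79.9°, groundspeed=130.3 kt
Leg 5: heading=96.6°, groundspeed=139.2 kt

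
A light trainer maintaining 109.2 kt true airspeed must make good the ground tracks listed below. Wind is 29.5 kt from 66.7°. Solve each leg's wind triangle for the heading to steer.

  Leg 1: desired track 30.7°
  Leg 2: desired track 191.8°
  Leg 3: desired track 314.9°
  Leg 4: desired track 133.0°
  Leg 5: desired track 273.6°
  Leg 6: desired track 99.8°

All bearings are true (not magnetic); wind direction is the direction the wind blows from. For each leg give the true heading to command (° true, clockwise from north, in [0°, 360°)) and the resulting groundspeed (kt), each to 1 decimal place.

Leg 1: heading=39.8°, groundspeed=83.9 kt
Leg 2: heading=179.0°, groundspeed=123.5 kt
Leg 3: heading=329.4°, groundspeed=116.7 kt
Leg 4: heading=118.7°, groundspeed=93.9 kt
Leg 5: heading=280.6°, groundspeed=134.7 kt
Leg 6: heading=91.3°, groundspeed=83.3 kt

Leg 1: desired track 30.7°; wind correction +9.1° → command heading 39.8°, groundspeed 83.9 kt
Leg 2: desired track 191.8°; wind correction -12.8° → command heading 179.0°, groundspeed 123.5 kt
Leg 3: desired track 314.9°; wind correction +14.5° → command heading 329.4°, groundspeed 116.7 kt
Leg 4: desired track 133.0°; wind correction -14.3° → command heading 118.7°, groundspeed 93.9 kt
Leg 5: desired track 273.6°; wind correction +7.0° → command heading 280.6°, groundspeed 134.7 kt
Leg 6: desired track 99.8°; wind correction -8.5° → command heading 91.3°, groundspeed 83.3 kt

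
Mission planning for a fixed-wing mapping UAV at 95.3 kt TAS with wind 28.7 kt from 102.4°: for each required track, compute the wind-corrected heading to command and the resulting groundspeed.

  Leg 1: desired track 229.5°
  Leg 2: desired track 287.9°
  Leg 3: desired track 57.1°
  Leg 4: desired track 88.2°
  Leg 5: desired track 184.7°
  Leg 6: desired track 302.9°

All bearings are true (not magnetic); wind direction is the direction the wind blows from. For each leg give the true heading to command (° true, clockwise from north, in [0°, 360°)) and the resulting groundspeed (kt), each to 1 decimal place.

Leg 1: heading=215.6°, groundspeed=109.8 kt
Leg 2: heading=289.6°, groundspeed=123.8 kt
Leg 3: heading=69.5°, groundspeed=72.9 kt
Leg 4: heading=92.4°, groundspeed=67.2 kt
Leg 5: heading=167.3°, groundspeed=87.1 kt
Leg 6: heading=309.0°, groundspeed=121.7 kt

Leg 1: desired track 229.5°; wind correction -13.9° → command heading 215.6°, groundspeed 109.8 kt
Leg 2: desired track 287.9°; wind correction +1.7° → command heading 289.6°, groundspeed 123.8 kt
Leg 3: desired track 57.1°; wind correction +12.4° → command heading 69.5°, groundspeed 72.9 kt
Leg 4: desired track 88.2°; wind correction +4.2° → command heading 92.4°, groundspeed 67.2 kt
Leg 5: desired track 184.7°; wind correction -17.4° → command heading 167.3°, groundspeed 87.1 kt
Leg 6: desired track 302.9°; wind correction +6.1° → command heading 309.0°, groundspeed 121.7 kt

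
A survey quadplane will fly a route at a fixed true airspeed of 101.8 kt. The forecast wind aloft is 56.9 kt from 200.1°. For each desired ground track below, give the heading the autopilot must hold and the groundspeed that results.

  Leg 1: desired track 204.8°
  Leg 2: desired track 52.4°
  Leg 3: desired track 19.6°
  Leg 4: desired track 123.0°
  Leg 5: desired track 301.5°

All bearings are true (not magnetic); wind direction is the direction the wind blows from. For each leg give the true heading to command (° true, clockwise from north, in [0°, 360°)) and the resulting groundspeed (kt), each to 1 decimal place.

Leg 1: heading=202.2°, groundspeed=45.0 kt
Leg 2: heading=69.8°, groundspeed=145.2 kt
Leg 3: heading=19.3°, groundspeed=158.7 kt
Leg 4: heading=156.0°, groundspeed=72.7 kt
Leg 5: heading=268.3°, groundspeed=96.4 kt

Leg 1: desired track 204.8°; wind correction -2.6° → command heading 202.2°, groundspeed 45.0 kt
Leg 2: desired track 52.4°; wind correction +17.4° → command heading 69.8°, groundspeed 145.2 kt
Leg 3: desired track 19.6°; wind correction -0.3° → command heading 19.3°, groundspeed 158.7 kt
Leg 4: desired track 123.0°; wind correction +33.0° → command heading 156.0°, groundspeed 72.7 kt
Leg 5: desired track 301.5°; wind correction -33.2° → command heading 268.3°, groundspeed 96.4 kt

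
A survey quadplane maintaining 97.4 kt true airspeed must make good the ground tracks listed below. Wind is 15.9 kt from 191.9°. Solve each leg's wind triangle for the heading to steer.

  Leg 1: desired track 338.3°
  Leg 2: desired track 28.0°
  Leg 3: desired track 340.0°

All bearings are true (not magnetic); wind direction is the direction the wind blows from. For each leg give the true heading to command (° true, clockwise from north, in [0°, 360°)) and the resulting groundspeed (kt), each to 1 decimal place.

Leg 1: heading=333.1°, groundspeed=110.2 kt
Leg 2: heading=30.6°, groundspeed=112.6 kt
Leg 3: heading=335.1°, groundspeed=110.5 kt

Leg 1: desired track 338.3°; wind correction -5.2° → command heading 333.1°, groundspeed 110.2 kt
Leg 2: desired track 28.0°; wind correction +2.6° → command heading 30.6°, groundspeed 112.6 kt
Leg 3: desired track 340.0°; wind correction -4.9° → command heading 335.1°, groundspeed 110.5 kt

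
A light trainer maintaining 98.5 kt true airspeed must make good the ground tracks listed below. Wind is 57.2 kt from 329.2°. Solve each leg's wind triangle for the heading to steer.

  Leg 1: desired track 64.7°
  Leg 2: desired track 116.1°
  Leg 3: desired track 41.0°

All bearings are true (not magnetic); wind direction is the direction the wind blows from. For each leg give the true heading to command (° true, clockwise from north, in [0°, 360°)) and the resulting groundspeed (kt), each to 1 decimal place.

Leg 1: desired track 64.7°; wind correction -35.3° → command heading 29.4°, groundspeed 85.9 kt
Leg 2: desired track 116.1°; wind correction -18.5° → command heading 97.6°, groundspeed 141.3 kt
Leg 3: desired track 41.0°; wind correction -33.5° → command heading 7.5°, groundspeed 64.3 kt

Leg 1: heading=29.4°, groundspeed=85.9 kt
Leg 2: heading=97.6°, groundspeed=141.3 kt
Leg 3: heading=7.5°, groundspeed=64.3 kt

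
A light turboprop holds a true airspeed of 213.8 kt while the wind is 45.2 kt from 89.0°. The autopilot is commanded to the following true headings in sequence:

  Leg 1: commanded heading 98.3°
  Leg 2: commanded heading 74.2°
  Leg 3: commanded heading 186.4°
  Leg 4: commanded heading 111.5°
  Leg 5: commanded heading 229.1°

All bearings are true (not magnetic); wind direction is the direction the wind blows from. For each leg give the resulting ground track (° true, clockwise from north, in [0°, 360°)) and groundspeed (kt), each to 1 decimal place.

Leg 1: heading 98.3°; drift +2.5° → track 100.8°, groundspeed 169.4 kt
Leg 2: heading 74.2°; drift -3.9° → track 70.3°, groundspeed 170.5 kt
Leg 3: heading 186.4°; drift +11.5° → track 197.9°, groundspeed 224.1 kt
Leg 4: heading 111.5°; drift +5.7° → track 117.2°, groundspeed 172.9 kt
Leg 5: heading 229.1°; drift +6.7° → track 235.8°, groundspeed 250.2 kt

Leg 1: track=100.8°, groundspeed=169.4 kt
Leg 2: track=70.3°, groundspeed=170.5 kt
Leg 3: track=197.9°, groundspeed=224.1 kt
Leg 4: track=117.2°, groundspeed=172.9 kt
Leg 5: track=235.8°, groundspeed=250.2 kt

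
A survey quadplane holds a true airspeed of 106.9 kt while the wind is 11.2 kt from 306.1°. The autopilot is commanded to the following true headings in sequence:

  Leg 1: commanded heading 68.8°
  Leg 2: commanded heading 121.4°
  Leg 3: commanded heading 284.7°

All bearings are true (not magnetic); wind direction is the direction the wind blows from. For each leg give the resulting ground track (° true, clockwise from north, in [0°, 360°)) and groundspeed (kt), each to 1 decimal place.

Leg 1: track=73.6°, groundspeed=113.3 kt
Leg 2: track=121.8°, groundspeed=118.1 kt
Leg 3: track=282.3°, groundspeed=96.6 kt

Leg 1: heading 68.8°; drift +4.8° → track 73.6°, groundspeed 113.3 kt
Leg 2: heading 121.4°; drift +0.4° → track 121.8°, groundspeed 118.1 kt
Leg 3: heading 284.7°; drift -2.4° → track 282.3°, groundspeed 96.6 kt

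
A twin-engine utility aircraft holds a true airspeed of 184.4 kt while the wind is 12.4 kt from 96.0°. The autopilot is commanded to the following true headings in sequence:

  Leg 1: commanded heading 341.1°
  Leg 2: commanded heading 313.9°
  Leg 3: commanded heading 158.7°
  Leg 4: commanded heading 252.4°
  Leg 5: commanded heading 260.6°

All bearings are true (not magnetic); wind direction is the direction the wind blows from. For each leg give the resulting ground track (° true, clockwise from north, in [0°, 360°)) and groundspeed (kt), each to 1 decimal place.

Leg 1: heading 341.1°; drift -3.4° → track 337.7°, groundspeed 190.0 kt
Leg 2: heading 313.9°; drift -2.2° → track 311.7°, groundspeed 194.3 kt
Leg 3: heading 158.7°; drift +3.5° → track 162.2°, groundspeed 179.1 kt
Leg 4: heading 252.4°; drift +1.5° → track 253.9°, groundspeed 195.8 kt
Leg 5: heading 260.6°; drift +1.0° → track 261.6°, groundspeed 196.4 kt

Leg 1: track=337.7°, groundspeed=190.0 kt
Leg 2: track=311.7°, groundspeed=194.3 kt
Leg 3: track=162.2°, groundspeed=179.1 kt
Leg 4: track=253.9°, groundspeed=195.8 kt
Leg 5: track=261.6°, groundspeed=196.4 kt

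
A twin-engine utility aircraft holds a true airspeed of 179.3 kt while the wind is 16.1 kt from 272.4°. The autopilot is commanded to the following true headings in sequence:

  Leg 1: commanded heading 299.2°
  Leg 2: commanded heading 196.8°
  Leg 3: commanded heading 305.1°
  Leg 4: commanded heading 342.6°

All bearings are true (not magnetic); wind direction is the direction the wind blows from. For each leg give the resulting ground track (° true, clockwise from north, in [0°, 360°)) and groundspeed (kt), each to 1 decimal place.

Leg 1: track=301.7°, groundspeed=165.1 kt
Leg 2: track=191.7°, groundspeed=176.0 kt
Leg 3: track=308.1°, groundspeed=166.0 kt
Leg 4: track=347.6°, groundspeed=174.5 kt

Leg 1: heading 299.2°; drift +2.5° → track 301.7°, groundspeed 165.1 kt
Leg 2: heading 196.8°; drift -5.1° → track 191.7°, groundspeed 176.0 kt
Leg 3: heading 305.1°; drift +3.0° → track 308.1°, groundspeed 166.0 kt
Leg 4: heading 342.6°; drift +5.0° → track 347.6°, groundspeed 174.5 kt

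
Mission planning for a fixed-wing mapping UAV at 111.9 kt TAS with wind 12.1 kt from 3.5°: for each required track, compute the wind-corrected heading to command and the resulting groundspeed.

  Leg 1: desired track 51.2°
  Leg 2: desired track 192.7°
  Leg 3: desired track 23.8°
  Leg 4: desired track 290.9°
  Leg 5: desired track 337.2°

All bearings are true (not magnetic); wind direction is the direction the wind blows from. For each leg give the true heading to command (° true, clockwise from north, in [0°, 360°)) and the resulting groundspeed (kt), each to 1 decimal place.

Leg 1: desired track 51.2°; wind correction -4.6° → command heading 46.6°, groundspeed 103.4 kt
Leg 2: desired track 192.7°; wind correction +1.0° → command heading 193.7°, groundspeed 123.8 kt
Leg 3: desired track 23.8°; wind correction -2.1° → command heading 21.7°, groundspeed 100.5 kt
Leg 4: desired track 290.9°; wind correction +5.9° → command heading 296.8°, groundspeed 107.7 kt
Leg 5: desired track 337.2°; wind correction +2.7° → command heading 339.9°, groundspeed 100.9 kt

Leg 1: heading=46.6°, groundspeed=103.4 kt
Leg 2: heading=193.7°, groundspeed=123.8 kt
Leg 3: heading=21.7°, groundspeed=100.5 kt
Leg 4: heading=296.8°, groundspeed=107.7 kt
Leg 5: heading=339.9°, groundspeed=100.9 kt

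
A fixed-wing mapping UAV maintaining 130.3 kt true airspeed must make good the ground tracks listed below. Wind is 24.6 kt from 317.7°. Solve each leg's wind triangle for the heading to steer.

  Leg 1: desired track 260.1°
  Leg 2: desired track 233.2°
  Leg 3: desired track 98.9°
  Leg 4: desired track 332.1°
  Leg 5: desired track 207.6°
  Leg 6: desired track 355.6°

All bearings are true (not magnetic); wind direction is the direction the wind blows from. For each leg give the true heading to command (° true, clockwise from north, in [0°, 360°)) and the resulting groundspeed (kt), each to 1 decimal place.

Leg 1: heading=269.3°, groundspeed=115.5 kt
Leg 2: heading=244.0°, groundspeed=125.6 kt
Leg 3: heading=92.1°, groundspeed=148.6 kt
Leg 4: heading=329.4°, groundspeed=106.3 kt
Leg 5: heading=217.8°, groundspeed=136.7 kt
Leg 6: heading=348.9°, groundspeed=110.0 kt

Leg 1: desired track 260.1°; wind correction +9.2° → command heading 269.3°, groundspeed 115.5 kt
Leg 2: desired track 233.2°; wind correction +10.8° → command heading 244.0°, groundspeed 125.6 kt
Leg 3: desired track 98.9°; wind correction -6.8° → command heading 92.1°, groundspeed 148.6 kt
Leg 4: desired track 332.1°; wind correction -2.7° → command heading 329.4°, groundspeed 106.3 kt
Leg 5: desired track 207.6°; wind correction +10.2° → command heading 217.8°, groundspeed 136.7 kt
Leg 6: desired track 355.6°; wind correction -6.7° → command heading 348.9°, groundspeed 110.0 kt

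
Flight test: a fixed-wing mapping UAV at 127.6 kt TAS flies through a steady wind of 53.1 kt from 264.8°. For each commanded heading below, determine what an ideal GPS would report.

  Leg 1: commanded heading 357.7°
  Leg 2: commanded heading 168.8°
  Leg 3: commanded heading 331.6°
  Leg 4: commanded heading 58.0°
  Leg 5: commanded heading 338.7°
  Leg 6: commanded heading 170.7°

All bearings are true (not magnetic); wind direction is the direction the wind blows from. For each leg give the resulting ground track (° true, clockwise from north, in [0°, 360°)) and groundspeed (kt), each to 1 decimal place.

Leg 1: heading 357.7°; drift +22.1° → track 19.8°, groundspeed 140.7 kt
Leg 2: heading 168.8°; drift -21.6° → track 147.2°, groundspeed 143.2 kt
Leg 3: heading 331.6°; drift +24.6° → track 356.2°, groundspeed 117.3 kt
Leg 4: heading 58.0°; drift +7.8° → track 65.8°, groundspeed 176.6 kt
Leg 5: heading 338.7°; drift +24.3° → track 3.0°, groundspeed 123.9 kt
Leg 6: heading 170.7°; drift -22.0° → track 148.7°, groundspeed 141.7 kt

Leg 1: track=19.8°, groundspeed=140.7 kt
Leg 2: track=147.2°, groundspeed=143.2 kt
Leg 3: track=356.2°, groundspeed=117.3 kt
Leg 4: track=65.8°, groundspeed=176.6 kt
Leg 5: track=3.0°, groundspeed=123.9 kt
Leg 6: track=148.7°, groundspeed=141.7 kt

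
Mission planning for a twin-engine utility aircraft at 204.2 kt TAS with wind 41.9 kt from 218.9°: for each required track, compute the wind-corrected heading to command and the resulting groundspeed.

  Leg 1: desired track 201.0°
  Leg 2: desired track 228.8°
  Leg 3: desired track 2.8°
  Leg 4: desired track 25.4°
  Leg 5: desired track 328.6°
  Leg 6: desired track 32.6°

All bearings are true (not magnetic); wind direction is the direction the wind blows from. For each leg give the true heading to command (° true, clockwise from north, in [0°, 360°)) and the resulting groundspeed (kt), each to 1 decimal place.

Leg 1: desired track 201.0°; wind correction +3.6° → command heading 204.6°, groundspeed 163.9 kt
Leg 2: desired track 228.8°; wind correction -2.0° → command heading 226.8°, groundspeed 162.8 kt
Leg 3: desired track 2.8°; wind correction -6.9° → command heading 355.9°, groundspeed 236.6 kt
Leg 4: desired track 25.4°; wind correction -2.7° → command heading 22.7°, groundspeed 244.7 kt
Leg 5: desired track 328.6°; wind correction -11.1° → command heading 317.5°, groundspeed 214.5 kt
Leg 6: desired track 32.6°; wind correction -1.3° → command heading 31.3°, groundspeed 245.8 kt

Leg 1: heading=204.6°, groundspeed=163.9 kt
Leg 2: heading=226.8°, groundspeed=162.8 kt
Leg 3: heading=355.9°, groundspeed=236.6 kt
Leg 4: heading=22.7°, groundspeed=244.7 kt
Leg 5: heading=317.5°, groundspeed=214.5 kt
Leg 6: heading=31.3°, groundspeed=245.8 kt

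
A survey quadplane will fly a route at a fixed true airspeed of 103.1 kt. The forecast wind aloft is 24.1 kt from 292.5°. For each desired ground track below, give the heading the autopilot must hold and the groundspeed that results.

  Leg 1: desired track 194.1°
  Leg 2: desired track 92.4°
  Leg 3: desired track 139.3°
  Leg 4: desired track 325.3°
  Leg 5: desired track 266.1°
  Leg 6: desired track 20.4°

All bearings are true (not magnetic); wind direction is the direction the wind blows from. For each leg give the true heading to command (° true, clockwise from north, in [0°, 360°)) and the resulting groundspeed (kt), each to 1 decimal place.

Leg 1: heading=207.5°, groundspeed=103.8 kt
Leg 2: heading=87.8°, groundspeed=125.4 kt
Leg 3: heading=145.3°, groundspeed=124.0 kt
Leg 4: heading=318.0°, groundspeed=82.0 kt
Leg 5: heading=272.1°, groundspeed=81.0 kt
Leg 6: heading=6.9°, groundspeed=99.4 kt

Leg 1: desired track 194.1°; wind correction +13.4° → command heading 207.5°, groundspeed 103.8 kt
Leg 2: desired track 92.4°; wind correction -4.6° → command heading 87.8°, groundspeed 125.4 kt
Leg 3: desired track 139.3°; wind correction +6.0° → command heading 145.3°, groundspeed 124.0 kt
Leg 4: desired track 325.3°; wind correction -7.3° → command heading 318.0°, groundspeed 82.0 kt
Leg 5: desired track 266.1°; wind correction +6.0° → command heading 272.1°, groundspeed 81.0 kt
Leg 6: desired track 20.4°; wind correction -13.5° → command heading 6.9°, groundspeed 99.4 kt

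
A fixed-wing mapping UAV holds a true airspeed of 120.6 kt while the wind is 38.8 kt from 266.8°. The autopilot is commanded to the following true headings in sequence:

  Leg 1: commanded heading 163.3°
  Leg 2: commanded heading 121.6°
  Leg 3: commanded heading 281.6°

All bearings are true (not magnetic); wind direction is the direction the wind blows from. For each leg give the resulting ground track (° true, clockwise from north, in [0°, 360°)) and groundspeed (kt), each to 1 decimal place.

Leg 1: heading 163.3°; drift -16.2° → track 147.1°, groundspeed 135.0 kt
Leg 2: heading 121.6°; drift -8.3° → track 113.3°, groundspeed 154.1 kt
Leg 3: heading 281.6°; drift +6.8° → track 288.4°, groundspeed 83.7 kt

Leg 1: track=147.1°, groundspeed=135.0 kt
Leg 2: track=113.3°, groundspeed=154.1 kt
Leg 3: track=288.4°, groundspeed=83.7 kt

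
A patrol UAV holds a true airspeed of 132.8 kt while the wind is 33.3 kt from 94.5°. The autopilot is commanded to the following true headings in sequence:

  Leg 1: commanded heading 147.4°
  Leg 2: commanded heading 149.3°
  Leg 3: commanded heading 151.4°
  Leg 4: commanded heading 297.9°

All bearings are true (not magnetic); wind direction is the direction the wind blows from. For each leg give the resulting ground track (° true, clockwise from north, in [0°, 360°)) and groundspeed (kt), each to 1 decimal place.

Leg 1: heading 147.4°; drift +13.3° → track 160.7°, groundspeed 115.8 kt
Leg 2: heading 149.3°; drift +13.5° → track 162.8°, groundspeed 116.8 kt
Leg 3: heading 151.4°; drift +13.7° → track 165.1°, groundspeed 118.0 kt
Leg 4: heading 297.9°; drift -4.6° → track 293.3°, groundspeed 163.9 kt

Leg 1: track=160.7°, groundspeed=115.8 kt
Leg 2: track=162.8°, groundspeed=116.8 kt
Leg 3: track=165.1°, groundspeed=118.0 kt
Leg 4: track=293.3°, groundspeed=163.9 kt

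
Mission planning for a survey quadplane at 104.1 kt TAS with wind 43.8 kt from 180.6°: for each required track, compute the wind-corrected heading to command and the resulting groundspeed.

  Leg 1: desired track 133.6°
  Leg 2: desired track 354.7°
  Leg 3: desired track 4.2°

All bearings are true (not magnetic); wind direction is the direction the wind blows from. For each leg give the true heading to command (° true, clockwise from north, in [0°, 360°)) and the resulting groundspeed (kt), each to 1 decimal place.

Leg 1: heading=151.5°, groundspeed=69.2 kt
Leg 2: heading=352.2°, groundspeed=147.6 kt
Leg 3: heading=5.7°, groundspeed=147.8 kt

Leg 1: desired track 133.6°; wind correction +17.9° → command heading 151.5°, groundspeed 69.2 kt
Leg 2: desired track 354.7°; wind correction -2.5° → command heading 352.2°, groundspeed 147.6 kt
Leg 3: desired track 4.2°; wind correction +1.5° → command heading 5.7°, groundspeed 147.8 kt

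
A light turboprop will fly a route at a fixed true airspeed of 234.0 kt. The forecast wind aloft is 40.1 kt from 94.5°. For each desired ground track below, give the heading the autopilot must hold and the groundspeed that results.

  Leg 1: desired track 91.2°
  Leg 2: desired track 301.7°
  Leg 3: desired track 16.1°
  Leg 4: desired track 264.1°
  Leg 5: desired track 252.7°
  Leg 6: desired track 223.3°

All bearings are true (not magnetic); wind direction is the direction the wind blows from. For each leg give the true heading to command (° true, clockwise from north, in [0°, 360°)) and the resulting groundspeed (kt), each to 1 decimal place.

Leg 1: heading=91.8°, groundspeed=194.0 kt
Leg 2: heading=306.2°, groundspeed=268.9 kt
Leg 3: heading=25.8°, groundspeed=222.6 kt
Leg 4: heading=262.3°, groundspeed=273.3 kt
Leg 5: heading=249.1°, groundspeed=270.8 kt
Leg 6: heading=215.6°, groundspeed=257.0 kt

Leg 1: desired track 91.2°; wind correction +0.6° → command heading 91.8°, groundspeed 194.0 kt
Leg 2: desired track 301.7°; wind correction +4.5° → command heading 306.2°, groundspeed 268.9 kt
Leg 3: desired track 16.1°; wind correction +9.7° → command heading 25.8°, groundspeed 222.6 kt
Leg 4: desired track 264.1°; wind correction -1.8° → command heading 262.3°, groundspeed 273.3 kt
Leg 5: desired track 252.7°; wind correction -3.6° → command heading 249.1°, groundspeed 270.8 kt
Leg 6: desired track 223.3°; wind correction -7.7° → command heading 215.6°, groundspeed 257.0 kt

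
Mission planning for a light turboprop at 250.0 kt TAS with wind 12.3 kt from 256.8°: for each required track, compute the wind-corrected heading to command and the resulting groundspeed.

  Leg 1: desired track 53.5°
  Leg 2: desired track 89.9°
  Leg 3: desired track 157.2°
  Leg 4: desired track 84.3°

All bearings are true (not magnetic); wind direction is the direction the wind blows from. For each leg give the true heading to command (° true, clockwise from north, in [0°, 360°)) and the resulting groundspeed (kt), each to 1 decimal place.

Leg 1: heading=52.4°, groundspeed=261.2 kt
Leg 2: heading=90.5°, groundspeed=262.0 kt
Leg 3: heading=160.0°, groundspeed=251.8 kt
Leg 4: heading=84.7°, groundspeed=262.2 kt

Leg 1: desired track 53.5°; wind correction -1.1° → command heading 52.4°, groundspeed 261.2 kt
Leg 2: desired track 89.9°; wind correction +0.6° → command heading 90.5°, groundspeed 262.0 kt
Leg 3: desired track 157.2°; wind correction +2.8° → command heading 160.0°, groundspeed 251.8 kt
Leg 4: desired track 84.3°; wind correction +0.4° → command heading 84.7°, groundspeed 262.2 kt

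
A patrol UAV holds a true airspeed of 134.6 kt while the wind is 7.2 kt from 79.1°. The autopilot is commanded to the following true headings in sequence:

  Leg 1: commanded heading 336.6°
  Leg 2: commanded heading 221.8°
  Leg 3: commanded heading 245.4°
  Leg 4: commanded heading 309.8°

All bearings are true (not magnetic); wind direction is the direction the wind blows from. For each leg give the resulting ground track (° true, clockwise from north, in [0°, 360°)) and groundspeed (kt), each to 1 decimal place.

Leg 1: track=333.6°, groundspeed=136.3 kt
Leg 2: track=223.6°, groundspeed=140.4 kt
Leg 3: track=246.1°, groundspeed=141.6 kt
Leg 4: track=307.5°, groundspeed=139.3 kt

Leg 1: heading 336.6°; drift -3.0° → track 333.6°, groundspeed 136.3 kt
Leg 2: heading 221.8°; drift +1.8° → track 223.6°, groundspeed 140.4 kt
Leg 3: heading 245.4°; drift +0.7° → track 246.1°, groundspeed 141.6 kt
Leg 4: heading 309.8°; drift -2.3° → track 307.5°, groundspeed 139.3 kt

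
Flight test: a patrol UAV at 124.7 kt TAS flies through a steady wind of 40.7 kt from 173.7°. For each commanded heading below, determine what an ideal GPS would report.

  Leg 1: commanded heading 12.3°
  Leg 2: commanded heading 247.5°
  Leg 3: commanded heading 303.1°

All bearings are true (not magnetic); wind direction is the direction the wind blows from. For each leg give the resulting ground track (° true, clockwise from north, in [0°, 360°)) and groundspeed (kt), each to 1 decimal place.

Leg 1: heading 12.3°; drift -4.5° → track 7.8°, groundspeed 163.8 kt
Leg 2: heading 247.5°; drift +19.0° → track 266.5°, groundspeed 119.9 kt
Leg 3: heading 303.1°; drift +11.8° → track 314.9°, groundspeed 153.8 kt

Leg 1: track=7.8°, groundspeed=163.8 kt
Leg 2: track=266.5°, groundspeed=119.9 kt
Leg 3: track=314.9°, groundspeed=153.8 kt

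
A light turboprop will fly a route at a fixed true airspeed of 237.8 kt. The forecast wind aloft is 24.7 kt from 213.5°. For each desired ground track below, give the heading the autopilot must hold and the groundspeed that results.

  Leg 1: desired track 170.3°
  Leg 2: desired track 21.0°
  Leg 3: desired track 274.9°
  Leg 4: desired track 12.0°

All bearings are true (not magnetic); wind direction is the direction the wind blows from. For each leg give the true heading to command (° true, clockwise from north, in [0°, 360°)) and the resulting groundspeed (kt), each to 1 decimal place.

Leg 1: heading=174.4°, groundspeed=219.2 kt
Leg 2: heading=19.7°, groundspeed=261.9 kt
Leg 3: heading=269.7°, groundspeed=225.0 kt
Leg 4: heading=9.8°, groundspeed=260.6 kt

Leg 1: desired track 170.3°; wind correction +4.1° → command heading 174.4°, groundspeed 219.2 kt
Leg 2: desired track 21.0°; wind correction -1.3° → command heading 19.7°, groundspeed 261.9 kt
Leg 3: desired track 274.9°; wind correction -5.2° → command heading 269.7°, groundspeed 225.0 kt
Leg 4: desired track 12.0°; wind correction -2.2° → command heading 9.8°, groundspeed 260.6 kt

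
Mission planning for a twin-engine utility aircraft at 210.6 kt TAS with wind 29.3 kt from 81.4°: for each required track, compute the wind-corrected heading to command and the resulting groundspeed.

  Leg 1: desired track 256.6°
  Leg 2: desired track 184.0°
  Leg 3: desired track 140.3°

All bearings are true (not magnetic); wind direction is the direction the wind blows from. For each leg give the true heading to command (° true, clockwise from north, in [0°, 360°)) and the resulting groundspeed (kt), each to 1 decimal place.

Leg 1: heading=255.9°, groundspeed=239.8 kt
Leg 2: heading=176.2°, groundspeed=215.0 kt
Leg 3: heading=133.5°, groundspeed=194.0 kt

Leg 1: desired track 256.6°; wind correction -0.7° → command heading 255.9°, groundspeed 239.8 kt
Leg 2: desired track 184.0°; wind correction -7.8° → command heading 176.2°, groundspeed 215.0 kt
Leg 3: desired track 140.3°; wind correction -6.8° → command heading 133.5°, groundspeed 194.0 kt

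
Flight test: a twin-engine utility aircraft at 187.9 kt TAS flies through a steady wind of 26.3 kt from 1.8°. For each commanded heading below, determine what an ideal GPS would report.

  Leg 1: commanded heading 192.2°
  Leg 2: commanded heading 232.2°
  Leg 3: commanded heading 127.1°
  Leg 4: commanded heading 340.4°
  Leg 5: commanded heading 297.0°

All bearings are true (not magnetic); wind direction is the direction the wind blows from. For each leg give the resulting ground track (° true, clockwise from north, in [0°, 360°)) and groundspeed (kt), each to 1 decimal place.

Leg 1: track=190.9°, groundspeed=213.8 kt
Leg 2: track=226.5°, groundspeed=205.7 kt
Leg 3: track=133.1°, groundspeed=204.2 kt
Leg 4: track=337.0°, groundspeed=163.7 kt
Leg 5: track=289.3°, groundspeed=178.3 kt

Leg 1: heading 192.2°; drift -1.3° → track 190.9°, groundspeed 213.8 kt
Leg 2: heading 232.2°; drift -5.7° → track 226.5°, groundspeed 205.7 kt
Leg 3: heading 127.1°; drift +6.0° → track 133.1°, groundspeed 204.2 kt
Leg 4: heading 340.4°; drift -3.4° → track 337.0°, groundspeed 163.7 kt
Leg 5: heading 297.0°; drift -7.7° → track 289.3°, groundspeed 178.3 kt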